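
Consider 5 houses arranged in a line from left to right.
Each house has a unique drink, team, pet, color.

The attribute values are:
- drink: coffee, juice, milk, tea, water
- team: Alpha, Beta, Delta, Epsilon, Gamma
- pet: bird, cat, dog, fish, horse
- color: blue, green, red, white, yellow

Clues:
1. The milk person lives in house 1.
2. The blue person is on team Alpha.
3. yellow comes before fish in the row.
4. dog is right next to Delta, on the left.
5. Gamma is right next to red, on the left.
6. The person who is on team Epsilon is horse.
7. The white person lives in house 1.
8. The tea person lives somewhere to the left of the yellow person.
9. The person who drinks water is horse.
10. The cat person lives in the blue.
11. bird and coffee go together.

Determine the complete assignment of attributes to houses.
Solution:

House | Drink | Team | Pet | Color
----------------------------------
  1   | milk | Gamma | dog | white
  2   | coffee | Delta | bird | red
  3   | tea | Alpha | cat | blue
  4   | water | Epsilon | horse | yellow
  5   | juice | Beta | fish | green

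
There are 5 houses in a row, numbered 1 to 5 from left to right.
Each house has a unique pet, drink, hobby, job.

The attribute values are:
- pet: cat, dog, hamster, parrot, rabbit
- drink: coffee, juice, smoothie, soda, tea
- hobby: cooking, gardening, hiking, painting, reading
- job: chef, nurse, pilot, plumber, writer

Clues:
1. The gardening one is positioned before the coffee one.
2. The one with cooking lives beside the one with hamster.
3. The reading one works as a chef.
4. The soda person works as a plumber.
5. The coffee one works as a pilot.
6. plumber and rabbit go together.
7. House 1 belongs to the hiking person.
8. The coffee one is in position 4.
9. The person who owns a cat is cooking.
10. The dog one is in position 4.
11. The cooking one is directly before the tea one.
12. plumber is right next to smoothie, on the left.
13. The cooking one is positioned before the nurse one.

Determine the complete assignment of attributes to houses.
Solution:

House | Pet | Drink | Hobby | Job
---------------------------------
  1   | rabbit | soda | hiking | plumber
  2   | cat | smoothie | cooking | writer
  3   | hamster | tea | gardening | nurse
  4   | dog | coffee | painting | pilot
  5   | parrot | juice | reading | chef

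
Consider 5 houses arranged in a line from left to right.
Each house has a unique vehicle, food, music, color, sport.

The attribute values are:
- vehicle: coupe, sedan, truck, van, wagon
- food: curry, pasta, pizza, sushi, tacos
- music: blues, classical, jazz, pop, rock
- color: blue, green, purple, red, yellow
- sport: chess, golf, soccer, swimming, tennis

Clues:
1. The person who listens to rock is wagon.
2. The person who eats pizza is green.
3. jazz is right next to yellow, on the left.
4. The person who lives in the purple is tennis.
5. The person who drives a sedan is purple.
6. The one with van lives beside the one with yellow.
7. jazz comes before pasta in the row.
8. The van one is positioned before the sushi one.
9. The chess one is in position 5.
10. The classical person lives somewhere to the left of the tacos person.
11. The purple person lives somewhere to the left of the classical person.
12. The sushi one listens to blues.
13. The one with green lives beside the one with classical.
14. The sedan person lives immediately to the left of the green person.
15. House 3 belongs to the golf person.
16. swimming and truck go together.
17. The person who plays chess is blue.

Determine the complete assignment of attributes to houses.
Solution:

House | Vehicle | Food | Music | Color | Sport
----------------------------------------------
  1   | sedan | curry | pop | purple | tennis
  2   | van | pizza | jazz | green | soccer
  3   | coupe | pasta | classical | yellow | golf
  4   | truck | sushi | blues | red | swimming
  5   | wagon | tacos | rock | blue | chess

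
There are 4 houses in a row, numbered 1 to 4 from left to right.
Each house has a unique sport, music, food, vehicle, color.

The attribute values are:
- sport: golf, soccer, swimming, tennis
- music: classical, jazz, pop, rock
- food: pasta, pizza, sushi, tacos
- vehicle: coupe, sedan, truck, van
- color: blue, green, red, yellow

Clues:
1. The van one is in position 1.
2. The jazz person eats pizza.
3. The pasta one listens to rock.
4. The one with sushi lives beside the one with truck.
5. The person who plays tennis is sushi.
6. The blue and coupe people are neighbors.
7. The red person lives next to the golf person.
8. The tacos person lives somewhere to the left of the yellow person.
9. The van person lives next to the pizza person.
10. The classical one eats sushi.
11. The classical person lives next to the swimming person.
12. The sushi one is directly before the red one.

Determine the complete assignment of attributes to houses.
Solution:

House | Sport | Music | Food | Vehicle | Color
----------------------------------------------
  1   | tennis | classical | sushi | van | green
  2   | swimming | jazz | pizza | truck | red
  3   | golf | pop | tacos | sedan | blue
  4   | soccer | rock | pasta | coupe | yellow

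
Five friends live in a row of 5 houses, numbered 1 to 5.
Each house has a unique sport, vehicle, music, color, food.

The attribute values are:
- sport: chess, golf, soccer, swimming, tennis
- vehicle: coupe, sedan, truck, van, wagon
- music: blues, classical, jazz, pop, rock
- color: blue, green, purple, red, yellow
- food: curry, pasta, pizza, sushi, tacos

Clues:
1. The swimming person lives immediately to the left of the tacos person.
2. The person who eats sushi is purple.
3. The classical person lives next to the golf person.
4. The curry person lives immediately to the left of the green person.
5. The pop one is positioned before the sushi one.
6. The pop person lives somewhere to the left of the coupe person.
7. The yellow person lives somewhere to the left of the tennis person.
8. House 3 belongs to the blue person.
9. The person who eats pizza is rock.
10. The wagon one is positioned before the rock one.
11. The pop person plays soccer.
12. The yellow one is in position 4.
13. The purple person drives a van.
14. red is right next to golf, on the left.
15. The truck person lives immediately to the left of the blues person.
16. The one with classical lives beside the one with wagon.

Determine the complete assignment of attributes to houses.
Solution:

House | Sport | Vehicle | Music | Color | Food
----------------------------------------------
  1   | swimming | truck | classical | red | curry
  2   | golf | wagon | blues | green | tacos
  3   | soccer | sedan | pop | blue | pasta
  4   | chess | coupe | rock | yellow | pizza
  5   | tennis | van | jazz | purple | sushi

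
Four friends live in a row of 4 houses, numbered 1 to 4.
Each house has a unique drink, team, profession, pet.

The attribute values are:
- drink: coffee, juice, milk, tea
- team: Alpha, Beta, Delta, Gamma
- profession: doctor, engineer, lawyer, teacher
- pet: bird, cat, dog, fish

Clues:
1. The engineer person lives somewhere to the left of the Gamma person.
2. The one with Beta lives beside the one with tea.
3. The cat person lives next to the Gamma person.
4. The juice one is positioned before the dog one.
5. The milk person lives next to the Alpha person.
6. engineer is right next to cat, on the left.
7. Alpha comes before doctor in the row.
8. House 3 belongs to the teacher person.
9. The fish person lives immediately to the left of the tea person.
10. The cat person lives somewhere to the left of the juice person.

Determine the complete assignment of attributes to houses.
Solution:

House | Drink | Team | Profession | Pet
---------------------------------------
  1   | milk | Beta | engineer | fish
  2   | tea | Alpha | lawyer | cat
  3   | juice | Gamma | teacher | bird
  4   | coffee | Delta | doctor | dog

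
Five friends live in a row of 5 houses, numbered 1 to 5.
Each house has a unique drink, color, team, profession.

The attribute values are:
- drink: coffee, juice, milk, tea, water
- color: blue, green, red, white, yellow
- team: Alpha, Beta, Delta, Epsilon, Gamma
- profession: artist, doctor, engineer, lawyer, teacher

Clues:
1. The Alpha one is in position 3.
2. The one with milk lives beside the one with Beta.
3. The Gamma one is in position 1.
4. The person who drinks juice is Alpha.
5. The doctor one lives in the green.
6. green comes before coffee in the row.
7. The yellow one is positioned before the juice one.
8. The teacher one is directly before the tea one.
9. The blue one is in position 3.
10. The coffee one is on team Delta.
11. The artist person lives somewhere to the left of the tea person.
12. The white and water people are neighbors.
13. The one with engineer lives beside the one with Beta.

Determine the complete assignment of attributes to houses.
Solution:

House | Drink | Color | Team | Profession
-----------------------------------------
  1   | milk | white | Gamma | engineer
  2   | water | yellow | Beta | artist
  3   | juice | blue | Alpha | teacher
  4   | tea | green | Epsilon | doctor
  5   | coffee | red | Delta | lawyer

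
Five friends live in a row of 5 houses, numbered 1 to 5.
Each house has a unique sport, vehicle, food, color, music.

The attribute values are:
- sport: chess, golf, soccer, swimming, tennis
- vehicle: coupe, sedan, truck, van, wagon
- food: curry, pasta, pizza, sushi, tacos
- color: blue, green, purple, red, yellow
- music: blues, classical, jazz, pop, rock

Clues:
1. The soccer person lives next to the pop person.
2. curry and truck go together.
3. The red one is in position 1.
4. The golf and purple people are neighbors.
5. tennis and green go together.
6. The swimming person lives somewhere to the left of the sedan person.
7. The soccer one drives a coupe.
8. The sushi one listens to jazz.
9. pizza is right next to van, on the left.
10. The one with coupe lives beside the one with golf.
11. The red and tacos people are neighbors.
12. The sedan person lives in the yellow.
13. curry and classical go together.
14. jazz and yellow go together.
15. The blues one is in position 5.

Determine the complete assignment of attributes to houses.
Solution:

House | Sport | Vehicle | Food | Color | Music
----------------------------------------------
  1   | soccer | coupe | pizza | red | rock
  2   | golf | van | tacos | blue | pop
  3   | swimming | truck | curry | purple | classical
  4   | chess | sedan | sushi | yellow | jazz
  5   | tennis | wagon | pasta | green | blues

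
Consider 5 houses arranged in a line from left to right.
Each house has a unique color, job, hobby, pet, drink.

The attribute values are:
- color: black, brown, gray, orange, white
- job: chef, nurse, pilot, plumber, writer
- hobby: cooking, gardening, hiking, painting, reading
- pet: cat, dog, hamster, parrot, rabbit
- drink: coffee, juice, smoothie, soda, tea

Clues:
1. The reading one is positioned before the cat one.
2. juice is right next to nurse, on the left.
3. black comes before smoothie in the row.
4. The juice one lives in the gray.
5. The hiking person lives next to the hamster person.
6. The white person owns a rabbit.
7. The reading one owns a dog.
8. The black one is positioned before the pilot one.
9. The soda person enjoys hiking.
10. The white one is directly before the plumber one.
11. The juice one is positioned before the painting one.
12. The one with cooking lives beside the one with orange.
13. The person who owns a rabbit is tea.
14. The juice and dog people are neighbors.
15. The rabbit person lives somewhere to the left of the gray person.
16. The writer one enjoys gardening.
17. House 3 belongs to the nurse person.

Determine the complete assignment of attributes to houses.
Solution:

House | Color | Job | Hobby | Pet | Drink
-----------------------------------------
  1   | white | writer | gardening | rabbit | tea
  2   | gray | plumber | cooking | parrot | juice
  3   | orange | nurse | reading | dog | coffee
  4   | black | chef | hiking | cat | soda
  5   | brown | pilot | painting | hamster | smoothie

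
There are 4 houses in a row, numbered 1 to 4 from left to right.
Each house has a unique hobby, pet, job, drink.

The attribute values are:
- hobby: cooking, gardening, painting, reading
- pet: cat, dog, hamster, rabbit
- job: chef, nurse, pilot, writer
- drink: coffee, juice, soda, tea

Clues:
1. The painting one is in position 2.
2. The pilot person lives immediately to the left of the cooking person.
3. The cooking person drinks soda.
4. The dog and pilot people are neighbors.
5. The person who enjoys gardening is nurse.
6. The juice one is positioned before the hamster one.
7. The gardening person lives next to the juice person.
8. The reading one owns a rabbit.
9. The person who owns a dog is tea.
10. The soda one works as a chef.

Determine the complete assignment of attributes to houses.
Solution:

House | Hobby | Pet | Job | Drink
---------------------------------
  1   | gardening | dog | nurse | tea
  2   | painting | cat | pilot | juice
  3   | cooking | hamster | chef | soda
  4   | reading | rabbit | writer | coffee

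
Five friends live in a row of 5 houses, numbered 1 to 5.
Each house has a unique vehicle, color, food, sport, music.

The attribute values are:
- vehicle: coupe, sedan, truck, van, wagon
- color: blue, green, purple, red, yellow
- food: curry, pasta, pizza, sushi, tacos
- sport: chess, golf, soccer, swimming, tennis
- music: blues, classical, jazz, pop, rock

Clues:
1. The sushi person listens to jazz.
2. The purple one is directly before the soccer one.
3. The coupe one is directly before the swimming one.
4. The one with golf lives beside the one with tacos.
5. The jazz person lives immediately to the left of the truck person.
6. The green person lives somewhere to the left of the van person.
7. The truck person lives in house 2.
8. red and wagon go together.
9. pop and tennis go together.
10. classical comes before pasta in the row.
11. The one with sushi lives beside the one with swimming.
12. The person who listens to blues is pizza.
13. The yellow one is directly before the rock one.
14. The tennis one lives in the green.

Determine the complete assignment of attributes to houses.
Solution:

House | Vehicle | Color | Food | Sport | Music
----------------------------------------------
  1   | coupe | yellow | sushi | golf | jazz
  2   | truck | purple | tacos | swimming | rock
  3   | wagon | red | curry | soccer | classical
  4   | sedan | green | pasta | tennis | pop
  5   | van | blue | pizza | chess | blues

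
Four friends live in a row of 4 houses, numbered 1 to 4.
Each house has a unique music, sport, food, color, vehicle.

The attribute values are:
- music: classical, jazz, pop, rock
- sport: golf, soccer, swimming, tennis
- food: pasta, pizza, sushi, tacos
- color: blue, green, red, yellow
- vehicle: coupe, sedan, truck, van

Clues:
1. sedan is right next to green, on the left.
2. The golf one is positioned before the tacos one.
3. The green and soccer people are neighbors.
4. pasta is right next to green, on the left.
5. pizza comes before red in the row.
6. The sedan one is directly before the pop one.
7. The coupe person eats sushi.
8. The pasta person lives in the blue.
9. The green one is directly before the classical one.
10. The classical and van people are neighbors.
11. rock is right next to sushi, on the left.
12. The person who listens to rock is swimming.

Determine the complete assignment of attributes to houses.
Solution:

House | Music | Sport | Food | Color | Vehicle
----------------------------------------------
  1   | rock | swimming | pasta | blue | sedan
  2   | pop | golf | sushi | green | coupe
  3   | classical | soccer | pizza | yellow | truck
  4   | jazz | tennis | tacos | red | van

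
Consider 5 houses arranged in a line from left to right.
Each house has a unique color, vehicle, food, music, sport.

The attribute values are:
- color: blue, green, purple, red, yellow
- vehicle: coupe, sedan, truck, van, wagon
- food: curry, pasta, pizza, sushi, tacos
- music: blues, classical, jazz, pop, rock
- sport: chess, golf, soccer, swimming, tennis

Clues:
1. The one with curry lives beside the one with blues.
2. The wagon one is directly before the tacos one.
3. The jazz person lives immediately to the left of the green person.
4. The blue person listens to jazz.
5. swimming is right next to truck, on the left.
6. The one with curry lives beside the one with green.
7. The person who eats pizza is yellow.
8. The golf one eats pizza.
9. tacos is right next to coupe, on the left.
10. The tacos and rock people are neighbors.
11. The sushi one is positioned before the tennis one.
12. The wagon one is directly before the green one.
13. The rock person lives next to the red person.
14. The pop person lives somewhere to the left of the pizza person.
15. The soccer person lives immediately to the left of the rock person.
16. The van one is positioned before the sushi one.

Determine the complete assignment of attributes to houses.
Solution:

House | Color | Vehicle | Food | Music | Sport
----------------------------------------------
  1   | blue | wagon | curry | jazz | chess
  2   | green | van | tacos | blues | soccer
  3   | purple | coupe | sushi | rock | swimming
  4   | red | truck | pasta | pop | tennis
  5   | yellow | sedan | pizza | classical | golf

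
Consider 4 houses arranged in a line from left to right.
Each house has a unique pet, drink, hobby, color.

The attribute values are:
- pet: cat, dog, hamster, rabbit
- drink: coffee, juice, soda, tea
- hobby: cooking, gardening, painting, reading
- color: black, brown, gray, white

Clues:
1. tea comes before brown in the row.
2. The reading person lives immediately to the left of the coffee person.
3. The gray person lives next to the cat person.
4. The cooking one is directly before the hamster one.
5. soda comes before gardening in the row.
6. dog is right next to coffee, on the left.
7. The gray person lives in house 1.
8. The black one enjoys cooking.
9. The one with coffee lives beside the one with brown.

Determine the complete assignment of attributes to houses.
Solution:

House | Pet | Drink | Hobby | Color
-----------------------------------
  1   | dog | tea | reading | gray
  2   | cat | coffee | cooking | black
  3   | hamster | soda | painting | brown
  4   | rabbit | juice | gardening | white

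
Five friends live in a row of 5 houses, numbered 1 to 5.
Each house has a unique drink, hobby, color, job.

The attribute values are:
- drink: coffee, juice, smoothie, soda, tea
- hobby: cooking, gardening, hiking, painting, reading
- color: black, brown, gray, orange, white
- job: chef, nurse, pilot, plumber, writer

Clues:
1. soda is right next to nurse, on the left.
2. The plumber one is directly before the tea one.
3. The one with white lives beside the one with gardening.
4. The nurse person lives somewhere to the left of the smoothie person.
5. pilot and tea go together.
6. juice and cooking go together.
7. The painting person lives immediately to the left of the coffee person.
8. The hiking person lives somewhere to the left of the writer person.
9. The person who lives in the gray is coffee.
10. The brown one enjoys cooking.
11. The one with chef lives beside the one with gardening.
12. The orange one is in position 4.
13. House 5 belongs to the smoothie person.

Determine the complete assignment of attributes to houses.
Solution:

House | Drink | Hobby | Color | Job
-----------------------------------
  1   | soda | painting | white | chef
  2   | coffee | gardening | gray | nurse
  3   | juice | cooking | brown | plumber
  4   | tea | hiking | orange | pilot
  5   | smoothie | reading | black | writer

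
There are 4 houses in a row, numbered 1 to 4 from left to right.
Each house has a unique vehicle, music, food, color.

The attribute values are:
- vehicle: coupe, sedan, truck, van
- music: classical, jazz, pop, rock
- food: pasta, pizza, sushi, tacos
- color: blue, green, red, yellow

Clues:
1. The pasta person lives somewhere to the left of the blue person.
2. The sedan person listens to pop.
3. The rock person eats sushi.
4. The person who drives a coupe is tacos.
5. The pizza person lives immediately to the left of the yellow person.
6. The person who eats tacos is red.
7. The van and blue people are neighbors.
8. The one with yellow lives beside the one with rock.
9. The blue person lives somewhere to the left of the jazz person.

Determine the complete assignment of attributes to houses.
Solution:

House | Vehicle | Music | Food | Color
--------------------------------------
  1   | sedan | pop | pizza | green
  2   | van | classical | pasta | yellow
  3   | truck | rock | sushi | blue
  4   | coupe | jazz | tacos | red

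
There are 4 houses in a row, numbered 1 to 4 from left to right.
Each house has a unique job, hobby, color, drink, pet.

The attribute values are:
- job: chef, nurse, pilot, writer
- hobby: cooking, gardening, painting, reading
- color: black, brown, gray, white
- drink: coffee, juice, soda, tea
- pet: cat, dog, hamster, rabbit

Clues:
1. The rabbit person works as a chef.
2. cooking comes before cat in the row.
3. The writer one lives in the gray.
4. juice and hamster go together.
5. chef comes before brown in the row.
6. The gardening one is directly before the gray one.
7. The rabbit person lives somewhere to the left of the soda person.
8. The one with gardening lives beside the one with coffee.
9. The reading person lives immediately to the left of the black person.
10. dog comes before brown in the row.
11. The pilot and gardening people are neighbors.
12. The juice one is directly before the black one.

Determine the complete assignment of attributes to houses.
Solution:

House | Job | Hobby | Color | Drink | Pet
-----------------------------------------
  1   | pilot | reading | white | juice | hamster
  2   | chef | gardening | black | tea | rabbit
  3   | writer | cooking | gray | coffee | dog
  4   | nurse | painting | brown | soda | cat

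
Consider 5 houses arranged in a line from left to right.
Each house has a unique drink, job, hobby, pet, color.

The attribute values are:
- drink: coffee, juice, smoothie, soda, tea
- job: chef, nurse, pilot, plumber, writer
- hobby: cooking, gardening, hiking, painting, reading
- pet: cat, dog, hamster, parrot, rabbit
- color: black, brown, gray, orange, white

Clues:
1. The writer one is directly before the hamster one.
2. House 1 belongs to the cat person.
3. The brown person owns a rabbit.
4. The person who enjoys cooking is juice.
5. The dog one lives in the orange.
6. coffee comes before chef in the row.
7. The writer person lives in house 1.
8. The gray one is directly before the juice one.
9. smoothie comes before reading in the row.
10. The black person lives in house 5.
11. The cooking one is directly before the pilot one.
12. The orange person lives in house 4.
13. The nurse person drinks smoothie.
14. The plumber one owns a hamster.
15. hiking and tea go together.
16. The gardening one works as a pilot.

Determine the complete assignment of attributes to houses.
Solution:

House | Drink | Job | Hobby | Pet | Color
-----------------------------------------
  1   | tea | writer | hiking | cat | gray
  2   | juice | plumber | cooking | hamster | white
  3   | coffee | pilot | gardening | rabbit | brown
  4   | smoothie | nurse | painting | dog | orange
  5   | soda | chef | reading | parrot | black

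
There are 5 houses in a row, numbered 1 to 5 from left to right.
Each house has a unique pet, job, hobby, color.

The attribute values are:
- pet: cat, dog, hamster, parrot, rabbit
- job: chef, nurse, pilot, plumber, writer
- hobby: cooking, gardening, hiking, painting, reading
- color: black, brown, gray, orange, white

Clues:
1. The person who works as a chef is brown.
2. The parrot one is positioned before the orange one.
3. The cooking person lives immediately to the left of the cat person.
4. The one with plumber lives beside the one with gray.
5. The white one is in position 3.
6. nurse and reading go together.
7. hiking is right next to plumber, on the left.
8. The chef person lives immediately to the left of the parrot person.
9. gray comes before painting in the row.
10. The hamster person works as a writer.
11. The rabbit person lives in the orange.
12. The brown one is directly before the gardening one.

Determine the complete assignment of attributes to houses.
Solution:

House | Pet | Job | Hobby | Color
---------------------------------
  1   | hamster | writer | cooking | black
  2   | cat | chef | hiking | brown
  3   | parrot | plumber | gardening | white
  4   | dog | nurse | reading | gray
  5   | rabbit | pilot | painting | orange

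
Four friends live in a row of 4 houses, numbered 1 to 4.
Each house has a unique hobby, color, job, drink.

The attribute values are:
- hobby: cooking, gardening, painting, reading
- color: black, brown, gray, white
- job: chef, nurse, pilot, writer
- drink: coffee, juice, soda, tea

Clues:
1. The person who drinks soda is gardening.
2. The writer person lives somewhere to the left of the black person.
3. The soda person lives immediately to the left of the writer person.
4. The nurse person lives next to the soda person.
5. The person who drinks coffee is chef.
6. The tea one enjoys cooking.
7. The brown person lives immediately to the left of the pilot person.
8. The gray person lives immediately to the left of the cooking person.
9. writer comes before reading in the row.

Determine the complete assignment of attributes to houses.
Solution:

House | Hobby | Color | Job | Drink
-----------------------------------
  1   | painting | brown | nurse | juice
  2   | gardening | gray | pilot | soda
  3   | cooking | white | writer | tea
  4   | reading | black | chef | coffee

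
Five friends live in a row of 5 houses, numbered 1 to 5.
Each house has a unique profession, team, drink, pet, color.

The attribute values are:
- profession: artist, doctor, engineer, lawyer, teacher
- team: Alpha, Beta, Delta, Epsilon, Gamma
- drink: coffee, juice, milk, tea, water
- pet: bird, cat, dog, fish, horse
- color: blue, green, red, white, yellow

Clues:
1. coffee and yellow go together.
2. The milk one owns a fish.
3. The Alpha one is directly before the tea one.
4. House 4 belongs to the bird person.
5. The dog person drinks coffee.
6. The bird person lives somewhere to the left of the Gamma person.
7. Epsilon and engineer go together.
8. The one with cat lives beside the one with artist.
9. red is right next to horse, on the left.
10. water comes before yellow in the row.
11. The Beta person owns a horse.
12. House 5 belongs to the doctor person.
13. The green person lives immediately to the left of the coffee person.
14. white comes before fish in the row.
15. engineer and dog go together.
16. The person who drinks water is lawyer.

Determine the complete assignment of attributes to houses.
Solution:

House | Profession | Team | Drink | Pet | Color
-----------------------------------------------
  1   | lawyer | Alpha | water | cat | red
  2   | artist | Beta | tea | horse | green
  3   | engineer | Epsilon | coffee | dog | yellow
  4   | teacher | Delta | juice | bird | white
  5   | doctor | Gamma | milk | fish | blue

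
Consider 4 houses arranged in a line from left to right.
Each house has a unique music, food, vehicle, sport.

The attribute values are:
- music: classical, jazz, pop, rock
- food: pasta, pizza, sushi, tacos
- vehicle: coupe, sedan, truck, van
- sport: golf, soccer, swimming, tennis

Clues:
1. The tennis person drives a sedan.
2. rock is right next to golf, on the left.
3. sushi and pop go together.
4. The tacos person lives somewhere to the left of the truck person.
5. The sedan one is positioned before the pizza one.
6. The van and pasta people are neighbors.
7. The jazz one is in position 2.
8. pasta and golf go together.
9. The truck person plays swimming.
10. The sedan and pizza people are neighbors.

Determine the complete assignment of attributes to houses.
Solution:

House | Music | Food | Vehicle | Sport
--------------------------------------
  1   | rock | tacos | van | soccer
  2   | jazz | pasta | coupe | golf
  3   | pop | sushi | sedan | tennis
  4   | classical | pizza | truck | swimming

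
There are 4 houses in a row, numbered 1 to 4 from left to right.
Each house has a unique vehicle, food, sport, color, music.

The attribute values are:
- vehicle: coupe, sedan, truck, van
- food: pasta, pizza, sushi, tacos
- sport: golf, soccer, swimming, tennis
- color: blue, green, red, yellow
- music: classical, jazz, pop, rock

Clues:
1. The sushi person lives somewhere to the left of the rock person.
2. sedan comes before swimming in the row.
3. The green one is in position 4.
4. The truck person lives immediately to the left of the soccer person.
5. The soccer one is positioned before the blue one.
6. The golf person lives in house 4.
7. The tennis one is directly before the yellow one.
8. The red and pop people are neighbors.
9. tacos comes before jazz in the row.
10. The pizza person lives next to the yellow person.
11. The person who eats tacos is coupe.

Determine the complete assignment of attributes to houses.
Solution:

House | Vehicle | Food | Sport | Color | Music
----------------------------------------------
  1   | truck | pizza | tennis | red | classical
  2   | sedan | sushi | soccer | yellow | pop
  3   | coupe | tacos | swimming | blue | rock
  4   | van | pasta | golf | green | jazz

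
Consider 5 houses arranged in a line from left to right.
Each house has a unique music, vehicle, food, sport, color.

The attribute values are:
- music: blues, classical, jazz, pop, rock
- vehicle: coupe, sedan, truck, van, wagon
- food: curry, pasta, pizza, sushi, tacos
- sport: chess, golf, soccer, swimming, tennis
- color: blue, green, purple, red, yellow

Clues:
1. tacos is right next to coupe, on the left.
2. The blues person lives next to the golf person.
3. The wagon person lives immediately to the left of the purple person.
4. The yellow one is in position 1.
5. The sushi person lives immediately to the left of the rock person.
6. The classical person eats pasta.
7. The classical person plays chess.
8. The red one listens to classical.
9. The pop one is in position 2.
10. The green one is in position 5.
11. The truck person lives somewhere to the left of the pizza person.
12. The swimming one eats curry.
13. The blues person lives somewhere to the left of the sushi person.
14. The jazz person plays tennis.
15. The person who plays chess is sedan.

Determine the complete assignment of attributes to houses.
Solution:

House | Music | Vehicle | Food | Sport | Color
----------------------------------------------
  1   | blues | wagon | tacos | soccer | yellow
  2   | pop | coupe | sushi | golf | purple
  3   | rock | truck | curry | swimming | blue
  4   | classical | sedan | pasta | chess | red
  5   | jazz | van | pizza | tennis | green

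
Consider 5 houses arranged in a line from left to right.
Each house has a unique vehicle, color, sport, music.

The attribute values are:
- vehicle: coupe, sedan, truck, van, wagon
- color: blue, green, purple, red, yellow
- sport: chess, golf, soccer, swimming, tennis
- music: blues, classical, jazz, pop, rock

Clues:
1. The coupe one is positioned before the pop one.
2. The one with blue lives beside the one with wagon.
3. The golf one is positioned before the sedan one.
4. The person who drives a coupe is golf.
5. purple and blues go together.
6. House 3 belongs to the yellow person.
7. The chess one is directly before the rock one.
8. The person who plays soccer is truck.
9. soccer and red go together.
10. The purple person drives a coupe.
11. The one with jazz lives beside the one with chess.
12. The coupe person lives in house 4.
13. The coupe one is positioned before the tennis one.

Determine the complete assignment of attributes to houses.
Solution:

House | Vehicle | Color | Sport | Music
---------------------------------------
  1   | truck | red | soccer | jazz
  2   | van | blue | chess | classical
  3   | wagon | yellow | swimming | rock
  4   | coupe | purple | golf | blues
  5   | sedan | green | tennis | pop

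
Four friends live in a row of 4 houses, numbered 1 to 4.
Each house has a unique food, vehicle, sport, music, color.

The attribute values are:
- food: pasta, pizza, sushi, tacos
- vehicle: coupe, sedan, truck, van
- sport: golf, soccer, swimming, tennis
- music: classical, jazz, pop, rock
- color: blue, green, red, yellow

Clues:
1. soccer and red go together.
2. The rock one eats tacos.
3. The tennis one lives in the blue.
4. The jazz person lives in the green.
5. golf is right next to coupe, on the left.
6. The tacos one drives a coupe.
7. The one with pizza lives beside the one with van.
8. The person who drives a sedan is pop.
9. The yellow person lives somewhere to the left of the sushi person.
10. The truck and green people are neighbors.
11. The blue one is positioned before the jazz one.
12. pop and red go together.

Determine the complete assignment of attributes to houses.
Solution:

House | Food | Vehicle | Sport | Music | Color
----------------------------------------------
  1   | pizza | truck | tennis | classical | blue
  2   | pasta | van | golf | jazz | green
  3   | tacos | coupe | swimming | rock | yellow
  4   | sushi | sedan | soccer | pop | red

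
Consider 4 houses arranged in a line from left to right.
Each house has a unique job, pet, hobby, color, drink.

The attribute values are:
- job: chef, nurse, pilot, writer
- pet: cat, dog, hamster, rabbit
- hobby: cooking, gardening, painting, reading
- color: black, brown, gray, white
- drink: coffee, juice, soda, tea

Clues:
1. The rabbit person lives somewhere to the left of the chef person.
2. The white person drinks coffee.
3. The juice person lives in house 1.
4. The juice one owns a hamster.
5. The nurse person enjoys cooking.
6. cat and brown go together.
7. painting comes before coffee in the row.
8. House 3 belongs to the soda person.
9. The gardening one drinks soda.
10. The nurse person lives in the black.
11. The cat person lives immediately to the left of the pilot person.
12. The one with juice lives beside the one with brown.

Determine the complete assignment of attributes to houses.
Solution:

House | Job | Pet | Hobby | Color | Drink
-----------------------------------------
  1   | nurse | hamster | cooking | black | juice
  2   | writer | cat | painting | brown | tea
  3   | pilot | rabbit | gardening | gray | soda
  4   | chef | dog | reading | white | coffee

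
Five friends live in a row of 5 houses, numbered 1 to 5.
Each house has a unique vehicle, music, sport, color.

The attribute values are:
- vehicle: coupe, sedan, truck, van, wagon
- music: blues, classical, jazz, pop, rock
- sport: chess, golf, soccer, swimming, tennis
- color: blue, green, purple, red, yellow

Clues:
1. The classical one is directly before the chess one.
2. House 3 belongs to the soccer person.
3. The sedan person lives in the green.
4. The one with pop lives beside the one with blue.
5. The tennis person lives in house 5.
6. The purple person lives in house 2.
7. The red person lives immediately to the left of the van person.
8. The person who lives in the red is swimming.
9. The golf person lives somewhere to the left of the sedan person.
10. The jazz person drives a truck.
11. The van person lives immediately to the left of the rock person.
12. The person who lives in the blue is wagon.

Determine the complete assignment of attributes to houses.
Solution:

House | Vehicle | Music | Sport | Color
---------------------------------------
  1   | coupe | classical | swimming | red
  2   | van | pop | chess | purple
  3   | wagon | rock | soccer | blue
  4   | truck | jazz | golf | yellow
  5   | sedan | blues | tennis | green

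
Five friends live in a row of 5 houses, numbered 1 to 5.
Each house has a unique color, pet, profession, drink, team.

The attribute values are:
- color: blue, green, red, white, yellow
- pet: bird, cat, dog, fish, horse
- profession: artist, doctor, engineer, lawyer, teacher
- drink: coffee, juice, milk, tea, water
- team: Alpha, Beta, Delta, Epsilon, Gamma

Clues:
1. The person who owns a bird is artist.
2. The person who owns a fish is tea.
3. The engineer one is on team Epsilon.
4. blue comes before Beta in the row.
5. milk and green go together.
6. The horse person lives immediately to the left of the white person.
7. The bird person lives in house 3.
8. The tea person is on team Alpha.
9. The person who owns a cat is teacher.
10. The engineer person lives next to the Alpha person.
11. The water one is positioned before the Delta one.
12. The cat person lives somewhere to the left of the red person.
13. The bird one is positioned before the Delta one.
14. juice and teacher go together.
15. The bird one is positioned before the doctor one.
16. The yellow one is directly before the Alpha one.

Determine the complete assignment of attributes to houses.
Solution:

House | Color | Pet | Profession | Drink | Team
-----------------------------------------------
  1   | yellow | horse | engineer | water | Epsilon
  2   | white | fish | lawyer | tea | Alpha
  3   | green | bird | artist | milk | Gamma
  4   | blue | cat | teacher | juice | Delta
  5   | red | dog | doctor | coffee | Beta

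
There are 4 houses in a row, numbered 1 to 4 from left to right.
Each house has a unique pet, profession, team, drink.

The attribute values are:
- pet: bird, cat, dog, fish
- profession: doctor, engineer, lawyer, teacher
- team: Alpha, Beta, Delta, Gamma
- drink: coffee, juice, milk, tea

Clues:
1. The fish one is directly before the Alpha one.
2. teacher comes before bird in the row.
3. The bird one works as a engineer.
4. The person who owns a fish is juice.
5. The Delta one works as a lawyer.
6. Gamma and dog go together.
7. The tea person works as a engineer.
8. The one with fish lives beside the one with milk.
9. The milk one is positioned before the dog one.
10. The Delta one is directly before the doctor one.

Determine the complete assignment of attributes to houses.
Solution:

House | Pet | Profession | Team | Drink
---------------------------------------
  1   | fish | lawyer | Delta | juice
  2   | cat | doctor | Alpha | milk
  3   | dog | teacher | Gamma | coffee
  4   | bird | engineer | Beta | tea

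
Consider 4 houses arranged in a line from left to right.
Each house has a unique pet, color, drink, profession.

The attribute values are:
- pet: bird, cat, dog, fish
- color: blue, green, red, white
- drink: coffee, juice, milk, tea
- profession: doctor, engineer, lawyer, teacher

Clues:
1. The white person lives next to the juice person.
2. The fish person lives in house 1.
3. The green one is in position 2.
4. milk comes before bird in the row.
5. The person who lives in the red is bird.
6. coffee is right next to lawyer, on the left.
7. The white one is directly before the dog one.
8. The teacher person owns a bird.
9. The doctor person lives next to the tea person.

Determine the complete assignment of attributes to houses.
Solution:

House | Pet | Color | Drink | Profession
----------------------------------------
  1   | fish | white | coffee | engineer
  2   | dog | green | juice | lawyer
  3   | cat | blue | milk | doctor
  4   | bird | red | tea | teacher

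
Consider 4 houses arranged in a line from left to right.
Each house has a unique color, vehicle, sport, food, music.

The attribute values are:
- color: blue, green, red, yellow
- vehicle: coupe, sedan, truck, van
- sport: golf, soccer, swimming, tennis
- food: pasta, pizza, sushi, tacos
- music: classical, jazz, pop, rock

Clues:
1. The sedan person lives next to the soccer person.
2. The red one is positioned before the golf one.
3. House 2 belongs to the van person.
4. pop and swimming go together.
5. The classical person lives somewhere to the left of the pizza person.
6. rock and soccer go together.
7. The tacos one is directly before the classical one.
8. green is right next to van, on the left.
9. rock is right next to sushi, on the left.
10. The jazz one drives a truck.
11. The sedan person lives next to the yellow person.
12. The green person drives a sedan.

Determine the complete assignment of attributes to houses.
Solution:

House | Color | Vehicle | Sport | Food | Music
----------------------------------------------
  1   | green | sedan | swimming | pasta | pop
  2   | yellow | van | soccer | tacos | rock
  3   | red | coupe | tennis | sushi | classical
  4   | blue | truck | golf | pizza | jazz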